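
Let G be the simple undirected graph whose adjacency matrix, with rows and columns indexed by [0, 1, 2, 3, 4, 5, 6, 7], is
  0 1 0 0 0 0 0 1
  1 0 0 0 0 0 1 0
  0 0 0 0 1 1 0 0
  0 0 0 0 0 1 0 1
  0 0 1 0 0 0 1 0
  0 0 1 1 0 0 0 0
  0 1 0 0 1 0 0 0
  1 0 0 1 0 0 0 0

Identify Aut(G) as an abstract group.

the dihedral group of order 16

G is 2-regular and connected on 8 vertices, i.e. the cycle C_8. The automorphisms of the 8-cycle are exactly the symmetries of a regular 8-gon: the dihedral group D_8, |D_8| = 16.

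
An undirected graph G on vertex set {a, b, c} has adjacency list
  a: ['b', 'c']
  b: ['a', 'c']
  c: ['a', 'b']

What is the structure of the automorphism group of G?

S_3

Every vertex has degree 2, so G is the complete graph K_3. Any permutation of the 3 vertices preserves K_3, so Aut(K_3) = S_3 of order 3! = 6.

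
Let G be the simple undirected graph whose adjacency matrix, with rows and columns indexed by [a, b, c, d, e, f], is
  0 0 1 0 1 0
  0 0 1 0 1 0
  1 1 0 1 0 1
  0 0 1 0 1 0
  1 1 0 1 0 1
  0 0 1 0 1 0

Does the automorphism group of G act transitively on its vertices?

Automorphisms preserve degree, but G has vertices of degree 2 and vertices of degree 4; no automorphism maps one to the other, so G is not vertex-transitive.

No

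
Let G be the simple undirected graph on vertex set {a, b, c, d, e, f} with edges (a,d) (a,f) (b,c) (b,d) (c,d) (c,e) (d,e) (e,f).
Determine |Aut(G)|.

The degree sequence is [2, 2, 3, 4, 3, 2]. Checking the degree-preserving permutations of the vertex set shows that none except the identity preserves every edge, so Aut(G) is trivial.

1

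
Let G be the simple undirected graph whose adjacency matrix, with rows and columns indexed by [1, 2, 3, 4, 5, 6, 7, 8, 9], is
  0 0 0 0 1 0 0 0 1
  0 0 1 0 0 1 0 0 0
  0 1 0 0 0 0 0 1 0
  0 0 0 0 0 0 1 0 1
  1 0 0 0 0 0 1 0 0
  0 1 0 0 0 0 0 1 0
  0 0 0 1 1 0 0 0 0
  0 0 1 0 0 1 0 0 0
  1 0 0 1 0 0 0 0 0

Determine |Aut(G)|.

80

G has two connected components, {1, 4, 5, 7, 9} and {2, 3, 6, 8}; each is 2-regular, so G = C_5 ⊔ C_4. No automorphism exchanges components of different sizes, hence Aut(G) is the direct product D_5 × D_4, order 80.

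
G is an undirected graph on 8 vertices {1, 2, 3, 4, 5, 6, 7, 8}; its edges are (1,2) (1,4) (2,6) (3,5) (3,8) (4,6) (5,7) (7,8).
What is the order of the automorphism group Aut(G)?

128

G has two connected components, {3, 5, 7, 8} and {1, 2, 4, 6}; each is 2-regular, so G = C_4 ⊔ C_4. With two isomorphic components, Aut(G) = Aut(C_4) ≀ S_2 = (D_4 × D_4) ⋊ Z_2: permute each cycle by D_4, then optionally swap the two cycles. Order 2·(2·4)² = 128.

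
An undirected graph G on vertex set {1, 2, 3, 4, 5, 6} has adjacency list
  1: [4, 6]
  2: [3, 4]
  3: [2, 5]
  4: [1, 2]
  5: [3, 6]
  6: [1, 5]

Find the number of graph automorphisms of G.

12

Every vertex has degree 2 and the graph is connected, so G is the 6-cycle C_6. C_6 has 6 rotations and 6 reflections, so Aut(C_6) ≅ D_6 of order 12.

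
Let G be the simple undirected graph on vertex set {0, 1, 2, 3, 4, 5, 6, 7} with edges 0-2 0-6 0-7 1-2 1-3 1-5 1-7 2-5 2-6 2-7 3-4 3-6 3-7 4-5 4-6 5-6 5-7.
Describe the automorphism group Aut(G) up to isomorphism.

the trivial group

The degree sequence is [3, 4, 5, 4, 3, 5, 5, 5]. Checking the degree-preserving permutations of the vertex set shows that none except the identity preserves every edge, so Aut(G) is trivial.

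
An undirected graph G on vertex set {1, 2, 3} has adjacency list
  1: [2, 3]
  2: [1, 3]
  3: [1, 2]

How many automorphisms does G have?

All 3 vertices are pairwise adjacent: G = K_3. Any permutation of the 3 vertices preserves K_3, so Aut(K_3) = S_3 of order 3! = 6.

6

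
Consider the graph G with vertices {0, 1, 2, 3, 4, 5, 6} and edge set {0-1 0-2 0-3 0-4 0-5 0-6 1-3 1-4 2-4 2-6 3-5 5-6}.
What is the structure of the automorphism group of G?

Vertex 0 is the unique vertex of degree 6; the remaining 6 vertices each have degree 3 and induce a cycle, so G is the wheel on 7 vertices with hub 0. Every automorphism fixes the hub and acts on the rim 6-cycle, so Aut(G) ≅ Aut(C_6) = D_6 of order 12.

the dihedral group of order 12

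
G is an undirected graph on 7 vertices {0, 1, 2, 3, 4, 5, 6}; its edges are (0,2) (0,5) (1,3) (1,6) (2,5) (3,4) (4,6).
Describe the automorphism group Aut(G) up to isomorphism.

D_3 × D_4

G has two connected components, {1, 3, 4, 6} and {0, 2, 5}; each is 2-regular, so G = C_4 ⊔ C_3. The components are non-isomorphic (different sizes), so Aut(G) = Aut(C_3) × Aut(C_4) = D_3 × D_4 of order 6·8 = 48.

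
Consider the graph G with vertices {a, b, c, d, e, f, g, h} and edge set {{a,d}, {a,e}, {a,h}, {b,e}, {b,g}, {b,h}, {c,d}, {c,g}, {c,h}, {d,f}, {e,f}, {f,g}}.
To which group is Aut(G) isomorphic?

G is 3-regular and bipartite on 2^3 = 8 vertices with girth 4; it is the hypercube graph Q_3. Aut(Q_3) consists of the signed permutations of the 3 coordinate axes: 3! permutations times 2^3 sign flips, so |Aut| = 2^3·3! = 48.

the hyperoctahedral group B_3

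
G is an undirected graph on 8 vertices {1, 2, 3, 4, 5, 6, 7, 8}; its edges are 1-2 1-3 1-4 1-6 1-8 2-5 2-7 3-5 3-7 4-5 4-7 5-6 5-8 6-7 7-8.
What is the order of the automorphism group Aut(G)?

The vertices split by degree into {1, 5, 7} (degree 5) and {2, 3, 4, 6, 8} (degree 3); every edge runs between the two parts, so G is the complete bipartite graph K_{3,5}. Automorphisms preserve the bipartition setwise (since the parts differ in size) and act as S_5 × S_3 within it; |Aut| = 720.

720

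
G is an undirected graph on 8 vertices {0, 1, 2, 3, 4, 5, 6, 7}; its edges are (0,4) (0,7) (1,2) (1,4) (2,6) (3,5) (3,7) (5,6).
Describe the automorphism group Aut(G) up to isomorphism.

the dihedral group of order 16

Every vertex has degree 2 and the graph is connected, so G is the 8-cycle C_8. The automorphisms of the 8-cycle are exactly the symmetries of a regular 8-gon: the dihedral group D_8, |D_8| = 16.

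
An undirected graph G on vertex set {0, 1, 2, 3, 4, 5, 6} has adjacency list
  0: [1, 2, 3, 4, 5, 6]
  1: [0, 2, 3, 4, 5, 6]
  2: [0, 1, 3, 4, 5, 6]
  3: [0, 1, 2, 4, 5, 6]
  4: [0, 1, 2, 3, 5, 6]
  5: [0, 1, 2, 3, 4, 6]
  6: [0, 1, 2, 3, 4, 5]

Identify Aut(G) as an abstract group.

All 7 vertices are pairwise adjacent: G = K_7. Every bijection on the vertex set is an automorphism of K_7; hence Aut(K_7) ≅ S_7, order 5040.

the symmetric group on 7 letters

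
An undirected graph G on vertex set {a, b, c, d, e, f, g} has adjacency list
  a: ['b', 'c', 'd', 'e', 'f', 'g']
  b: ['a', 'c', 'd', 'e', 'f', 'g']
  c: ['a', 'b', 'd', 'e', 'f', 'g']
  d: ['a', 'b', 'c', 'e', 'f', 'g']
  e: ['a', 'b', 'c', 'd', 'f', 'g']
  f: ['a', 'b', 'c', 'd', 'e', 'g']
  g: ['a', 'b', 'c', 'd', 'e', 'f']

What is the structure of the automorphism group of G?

the symmetric group on 7 letters

All 7 vertices are pairwise adjacent: G = K_7. Any permutation of the 7 vertices preserves K_7, so Aut(K_7) = S_7 of order 7! = 5040.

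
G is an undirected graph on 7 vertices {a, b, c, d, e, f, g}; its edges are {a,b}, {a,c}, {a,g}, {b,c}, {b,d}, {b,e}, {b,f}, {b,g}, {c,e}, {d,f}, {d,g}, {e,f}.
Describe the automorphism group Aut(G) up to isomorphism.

Vertex b is the unique vertex of degree 6; the remaining 6 vertices each have degree 3 and induce a cycle, so G is the wheel on 7 vertices with hub b. With the hub fixed, the remaining symmetry is that of the rim cycle C_6, giving the dihedral group D_6.

the dihedral group of order 12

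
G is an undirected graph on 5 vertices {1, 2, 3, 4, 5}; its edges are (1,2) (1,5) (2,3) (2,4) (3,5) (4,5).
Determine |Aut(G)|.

12

The vertices split by degree into {2, 5} (degree 3) and {1, 3, 4} (degree 2); every edge runs between the two parts, so G is the complete bipartite graph K_{2,3}. The parts have unequal sizes, so no automorphism swaps them; each part is permuted independently, giving S_3 × S_2 of order 3!·2! = 12.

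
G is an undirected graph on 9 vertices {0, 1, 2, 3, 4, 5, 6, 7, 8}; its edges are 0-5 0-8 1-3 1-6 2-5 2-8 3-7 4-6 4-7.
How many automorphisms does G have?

80

G has two connected components, {1, 3, 4, 6, 7} and {0, 2, 5, 8}; each is 2-regular, so G = C_5 ⊔ C_4. No automorphism exchanges components of different sizes, hence Aut(G) is the direct product D_5 × D_4, order 80.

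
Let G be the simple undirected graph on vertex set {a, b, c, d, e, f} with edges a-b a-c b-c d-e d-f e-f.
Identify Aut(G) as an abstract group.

D_3 ≀ Z_2

G has two connected components, {a, b, c} and {d, e, f}; each is 2-regular, so G = C_3 ⊔ C_3. Aut of a disjoint union of two copies of C_3 is the wreath product D_3 ≀ Z_2, of order 2·6² = 72.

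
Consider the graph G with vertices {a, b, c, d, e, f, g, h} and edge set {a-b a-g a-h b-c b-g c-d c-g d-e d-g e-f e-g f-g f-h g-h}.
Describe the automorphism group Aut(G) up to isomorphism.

Vertex g is the unique vertex of degree 7; the remaining 7 vertices each have degree 3 and induce a cycle, so G is the wheel on 8 vertices with hub g. Every automorphism fixes the hub and acts on the rim 7-cycle, so Aut(G) ≅ Aut(C_7) = D_7 of order 14.

the dihedral group of order 14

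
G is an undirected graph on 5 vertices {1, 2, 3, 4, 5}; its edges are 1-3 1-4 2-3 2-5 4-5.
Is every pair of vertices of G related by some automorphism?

Yes

G is 2-regular and connected on 5 vertices, i.e. the cycle C_5. C_5 has 5 rotations and 5 reflections, so Aut(C_5) ≅ D_5 of order 10. Under this action every vertex can be carried to every other, so G is vertex-transitive.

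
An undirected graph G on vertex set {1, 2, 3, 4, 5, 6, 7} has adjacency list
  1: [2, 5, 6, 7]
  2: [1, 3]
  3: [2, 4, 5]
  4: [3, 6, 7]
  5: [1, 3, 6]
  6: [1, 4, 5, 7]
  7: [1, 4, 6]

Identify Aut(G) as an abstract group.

{e}

The degree sequence is [4, 2, 3, 3, 3, 4, 3]. Checking the degree-preserving permutations of the vertex set shows that none except the identity preserves every edge, so Aut(G) is trivial.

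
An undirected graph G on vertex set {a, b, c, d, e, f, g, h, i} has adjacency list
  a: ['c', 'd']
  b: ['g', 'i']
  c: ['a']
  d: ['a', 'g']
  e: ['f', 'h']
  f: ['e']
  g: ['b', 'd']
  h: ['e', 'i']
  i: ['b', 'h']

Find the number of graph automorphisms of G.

2

The degree sequence is [2, 2, 1, 2, 2, 1, 2, 2, 2]; the two degree-1 vertices c and f are the ends of a path, so G = P_9. A path has exactly one nontrivial symmetry — reversal — giving Aut(G) of order 2.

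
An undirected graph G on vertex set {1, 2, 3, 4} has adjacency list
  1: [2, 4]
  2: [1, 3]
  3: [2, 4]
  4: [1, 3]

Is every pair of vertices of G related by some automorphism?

G is 2-regular and bipartite on 2^2 = 4 vertices with girth 4; it is the hypercube graph Q_2. Aut(Q_2) consists of the signed permutations of the 2 coordinate axes: 2! permutations times 2^2 sign flips, so |Aut| = 2^2·2! = 8. Under this action every vertex can be carried to every other, so G is vertex-transitive.

Yes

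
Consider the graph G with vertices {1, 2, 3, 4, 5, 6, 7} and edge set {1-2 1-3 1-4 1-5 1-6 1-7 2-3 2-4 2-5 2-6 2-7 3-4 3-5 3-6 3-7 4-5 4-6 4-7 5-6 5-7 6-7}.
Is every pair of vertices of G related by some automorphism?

Yes

Every vertex has degree 6, so G is the complete graph K_7. Every bijection on the vertex set is an automorphism of K_7; hence Aut(K_7) ≅ S_7, order 5040. Under this action every vertex can be carried to every other, so G is vertex-transitive.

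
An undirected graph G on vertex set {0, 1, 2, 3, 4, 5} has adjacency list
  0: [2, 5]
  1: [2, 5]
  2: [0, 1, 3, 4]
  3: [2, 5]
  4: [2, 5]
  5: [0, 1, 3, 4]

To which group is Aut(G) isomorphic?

S_2 × S_4

The vertices split by degree into {2, 5} (degree 4) and {0, 1, 3, 4} (degree 2); every edge runs between the two parts, so G is the complete bipartite graph K_{2,4}. Automorphisms preserve the bipartition setwise (since the parts differ in size) and act as S_2 × S_4 within it; |Aut| = 48.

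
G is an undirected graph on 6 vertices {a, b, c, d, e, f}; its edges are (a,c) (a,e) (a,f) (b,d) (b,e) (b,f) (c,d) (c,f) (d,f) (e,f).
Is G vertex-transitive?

Vertex f is the only vertex of degree 5, so every automorphism fixes it; G is not vertex-transitive.

No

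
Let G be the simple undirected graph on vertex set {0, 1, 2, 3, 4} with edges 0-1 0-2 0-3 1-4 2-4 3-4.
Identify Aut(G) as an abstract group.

The vertices split by degree into {0, 4} (degree 3) and {1, 2, 3} (degree 2); every edge runs between the two parts, so G is the complete bipartite graph K_{2,3}. Automorphisms preserve the bipartition setwise (since the parts differ in size) and act as S_2 × S_3 within it; |Aut| = 12.

S_2 × S_3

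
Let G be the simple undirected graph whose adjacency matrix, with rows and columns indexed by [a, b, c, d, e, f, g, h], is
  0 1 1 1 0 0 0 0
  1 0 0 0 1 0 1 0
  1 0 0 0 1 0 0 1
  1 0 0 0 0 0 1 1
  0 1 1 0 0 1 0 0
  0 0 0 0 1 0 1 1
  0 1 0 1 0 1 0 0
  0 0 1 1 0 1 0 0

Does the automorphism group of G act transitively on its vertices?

Yes

G is 3-regular and bipartite on 2^3 = 8 vertices with girth 4; it is the hypercube graph Q_3. Aut(Q_3) consists of the signed permutations of the 3 coordinate axes: 3! permutations times 2^3 sign flips, so |Aut| = 2^3·3! = 48. This group acts transitively on the 8 vertices.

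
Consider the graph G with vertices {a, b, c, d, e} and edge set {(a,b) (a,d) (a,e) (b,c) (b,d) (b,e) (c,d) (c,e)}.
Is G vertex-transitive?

No

Vertex b is the only vertex of degree 4, so every automorphism fixes it; G is not vertex-transitive.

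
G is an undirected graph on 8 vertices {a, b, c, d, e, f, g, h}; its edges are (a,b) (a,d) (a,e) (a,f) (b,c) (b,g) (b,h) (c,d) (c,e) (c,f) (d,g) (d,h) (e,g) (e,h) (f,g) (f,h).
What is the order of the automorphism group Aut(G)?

1152

G is 4-regular and bipartite with parts {b, d, e, f} and {a, c, g, h} (each part is independent and every cross-pair is an edge), so G = K_{4,4}. Each part can be permuted independently (S_4 × S_4) and the two equal-size parts can also be swapped, giving (S_4 × S_4) ⋊ Z_2 of order 2·(4!)² = 1152.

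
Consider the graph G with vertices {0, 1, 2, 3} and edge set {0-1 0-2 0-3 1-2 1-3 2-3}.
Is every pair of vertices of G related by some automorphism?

Every vertex has degree 3, so G is the complete graph K_4. Any permutation of the 4 vertices preserves K_4, so Aut(K_4) = S_4 of order 4! = 24. Under this action every vertex can be carried to every other, so G is vertex-transitive.

Yes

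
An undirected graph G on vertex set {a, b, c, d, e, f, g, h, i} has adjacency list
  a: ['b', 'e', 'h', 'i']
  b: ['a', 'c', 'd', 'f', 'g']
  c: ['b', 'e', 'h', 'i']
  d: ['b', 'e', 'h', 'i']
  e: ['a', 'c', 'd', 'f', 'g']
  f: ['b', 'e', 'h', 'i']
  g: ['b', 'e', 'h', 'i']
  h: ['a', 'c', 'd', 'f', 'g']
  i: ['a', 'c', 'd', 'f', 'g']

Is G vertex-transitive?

No

Automorphisms preserve degree, but G has vertices of degree 4 and vertices of degree 5; no automorphism maps one to the other, so G is not vertex-transitive.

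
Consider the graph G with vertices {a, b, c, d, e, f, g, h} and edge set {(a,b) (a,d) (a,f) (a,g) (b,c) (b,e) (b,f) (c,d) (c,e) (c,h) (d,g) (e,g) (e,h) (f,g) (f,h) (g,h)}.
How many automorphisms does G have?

The degree sequence is [4, 4, 4, 3, 4, 4, 5, 4]. Checking the degree-preserving permutations of the vertex set shows that none except the identity preserves every edge, so Aut(G) is trivial.

1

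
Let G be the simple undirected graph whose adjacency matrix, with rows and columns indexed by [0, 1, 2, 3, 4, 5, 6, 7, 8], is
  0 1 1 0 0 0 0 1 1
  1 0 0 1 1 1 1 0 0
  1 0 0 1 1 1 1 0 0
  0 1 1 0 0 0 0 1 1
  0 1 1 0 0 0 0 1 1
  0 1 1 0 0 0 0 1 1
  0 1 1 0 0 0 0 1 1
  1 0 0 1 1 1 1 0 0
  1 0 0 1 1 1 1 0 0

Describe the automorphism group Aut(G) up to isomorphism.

S_5 × S_4

The vertices split by degree into {1, 2, 7, 8} (degree 5) and {0, 3, 4, 5, 6} (degree 4); every edge runs between the two parts, so G is the complete bipartite graph K_{4,5}. Automorphisms preserve the bipartition setwise (since the parts differ in size) and act as S_5 × S_4 within it; |Aut| = 2880.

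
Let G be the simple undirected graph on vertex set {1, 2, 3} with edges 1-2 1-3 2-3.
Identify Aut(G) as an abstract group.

All 3 vertices are pairwise adjacent: G = K_3. Every bijection on the vertex set is an automorphism of K_3; hence Aut(K_3) ≅ S_3, order 6.

S_3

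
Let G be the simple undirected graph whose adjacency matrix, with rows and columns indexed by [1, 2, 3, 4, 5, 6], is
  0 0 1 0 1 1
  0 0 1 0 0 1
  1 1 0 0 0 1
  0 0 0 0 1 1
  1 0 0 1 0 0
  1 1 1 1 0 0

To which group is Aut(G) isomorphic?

1

The degree sequence is [3, 2, 3, 2, 2, 4]. Checking the degree-preserving permutations of the vertex set shows that none except the identity preserves every edge, so Aut(G) is trivial.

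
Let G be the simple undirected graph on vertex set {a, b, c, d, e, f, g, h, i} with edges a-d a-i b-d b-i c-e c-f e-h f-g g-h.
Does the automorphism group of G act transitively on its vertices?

G has two connected components, {c, e, f, g, h} and {a, b, d, i}; each is 2-regular, so G = C_5 ⊔ C_4. The orbit of a under Aut(G) is {a, b, d, i}, which does not contain c, so G is not vertex-transitive.

No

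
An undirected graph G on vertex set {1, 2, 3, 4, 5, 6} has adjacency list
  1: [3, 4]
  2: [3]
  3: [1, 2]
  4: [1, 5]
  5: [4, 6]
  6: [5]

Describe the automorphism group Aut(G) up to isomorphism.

The degree sequence is [2, 1, 2, 2, 2, 1]; the two degree-1 vertices 2 and 6 are the ends of a path, so G = P_6. The only nontrivial automorphism of a path is the end-to-end reflection, so Aut(G) ≅ Z_2.

C_2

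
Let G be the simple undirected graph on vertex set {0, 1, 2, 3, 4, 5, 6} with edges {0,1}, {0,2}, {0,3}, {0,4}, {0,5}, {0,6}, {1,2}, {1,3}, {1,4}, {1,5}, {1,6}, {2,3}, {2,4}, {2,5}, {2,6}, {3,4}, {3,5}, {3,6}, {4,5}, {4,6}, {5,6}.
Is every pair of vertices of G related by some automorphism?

Every vertex has degree 6, so G is the complete graph K_7. Any permutation of the 7 vertices preserves K_7, so Aut(K_7) = S_7 of order 7! = 5040. Under this action every vertex can be carried to every other, so G is vertex-transitive.

Yes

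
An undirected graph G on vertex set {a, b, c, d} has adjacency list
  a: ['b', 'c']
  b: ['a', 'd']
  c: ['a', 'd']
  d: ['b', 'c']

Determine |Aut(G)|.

G is 2-regular and bipartite with parts {a, d} and {b, c} (each part is independent and every cross-pair is an edge), so G = K_{2,2}. Aut(K_{2,2}) is the wreath product S_2 ≀ Z_2: permute within each part, then optionally swap the parts; |Aut| = 2·(2!)² = 8.

8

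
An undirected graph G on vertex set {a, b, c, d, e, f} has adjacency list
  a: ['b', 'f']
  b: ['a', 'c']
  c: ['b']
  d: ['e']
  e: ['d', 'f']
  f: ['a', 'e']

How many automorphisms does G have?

2

The degree sequence is [2, 2, 1, 1, 2, 2]; the two degree-1 vertices c and d are the ends of a path, so G = P_6. A path has exactly one nontrivial symmetry — reversal — giving Aut(G) of order 2.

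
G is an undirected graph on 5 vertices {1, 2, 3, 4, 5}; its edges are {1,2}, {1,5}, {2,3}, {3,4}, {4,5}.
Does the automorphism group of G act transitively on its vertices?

G is 2-regular and connected on 5 vertices, i.e. the cycle C_5. C_5 has 5 rotations and 5 reflections, so Aut(C_5) ≅ D_5 of order 10. Under this action every vertex can be carried to every other, so G is vertex-transitive.

Yes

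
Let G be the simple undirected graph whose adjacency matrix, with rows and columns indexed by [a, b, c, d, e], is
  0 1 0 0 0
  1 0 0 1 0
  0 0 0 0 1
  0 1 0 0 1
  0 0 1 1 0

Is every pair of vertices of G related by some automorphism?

Automorphisms preserve degree, but G has vertices of degree 1 and vertices of degree 2; no automorphism maps one to the other, so G is not vertex-transitive.

No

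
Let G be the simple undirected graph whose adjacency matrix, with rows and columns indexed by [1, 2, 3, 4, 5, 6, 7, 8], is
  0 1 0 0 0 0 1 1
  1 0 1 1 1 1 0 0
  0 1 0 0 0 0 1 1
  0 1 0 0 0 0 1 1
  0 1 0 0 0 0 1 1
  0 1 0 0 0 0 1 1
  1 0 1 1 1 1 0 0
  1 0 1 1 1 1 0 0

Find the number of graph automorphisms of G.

The vertices split by degree into {2, 7, 8} (degree 5) and {1, 3, 4, 5, 6} (degree 3); every edge runs between the two parts, so G is the complete bipartite graph K_{3,5}. Automorphisms preserve the bipartition setwise (since the parts differ in size) and act as S_5 × S_3 within it; |Aut| = 720.

720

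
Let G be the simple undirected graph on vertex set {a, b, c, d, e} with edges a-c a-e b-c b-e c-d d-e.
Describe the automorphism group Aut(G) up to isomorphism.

The vertices split by degree into {c, e} (degree 3) and {a, b, d} (degree 2); every edge runs between the two parts, so G is the complete bipartite graph K_{2,3}. Automorphisms preserve the bipartition setwise (since the parts differ in size) and act as S_3 × S_2 within it; |Aut| = 12.

S_3 × S_2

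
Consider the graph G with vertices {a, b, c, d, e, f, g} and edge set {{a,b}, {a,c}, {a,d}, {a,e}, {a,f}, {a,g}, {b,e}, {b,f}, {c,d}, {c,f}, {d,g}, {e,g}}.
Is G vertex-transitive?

Vertex a is the only vertex of degree 6, so every automorphism fixes it; G is not vertex-transitive.

No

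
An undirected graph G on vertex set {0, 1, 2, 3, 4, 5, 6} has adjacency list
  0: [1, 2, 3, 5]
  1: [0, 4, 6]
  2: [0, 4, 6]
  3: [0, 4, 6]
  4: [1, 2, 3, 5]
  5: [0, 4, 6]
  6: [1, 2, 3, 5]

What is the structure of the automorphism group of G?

The vertices split by degree into {0, 4, 6} (degree 4) and {1, 2, 3, 5} (degree 3); every edge runs between the two parts, so G is the complete bipartite graph K_{3,4}. Automorphisms preserve the bipartition setwise (since the parts differ in size) and act as S_3 × S_4 within it; |Aut| = 144.

S_3 × S_4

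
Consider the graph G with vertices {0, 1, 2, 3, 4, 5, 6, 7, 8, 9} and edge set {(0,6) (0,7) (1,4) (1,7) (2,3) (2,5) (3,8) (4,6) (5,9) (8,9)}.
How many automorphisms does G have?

200

G has two connected components, {0, 1, 4, 6, 7} and {2, 3, 5, 8, 9}; each is 2-regular, so G = C_5 ⊔ C_5. With two isomorphic components, Aut(G) = Aut(C_5) ≀ S_2 = (D_5 × D_5) ⋊ Z_2: permute each cycle by D_5, then optionally swap the two cycles. Order 2·(2·5)² = 200.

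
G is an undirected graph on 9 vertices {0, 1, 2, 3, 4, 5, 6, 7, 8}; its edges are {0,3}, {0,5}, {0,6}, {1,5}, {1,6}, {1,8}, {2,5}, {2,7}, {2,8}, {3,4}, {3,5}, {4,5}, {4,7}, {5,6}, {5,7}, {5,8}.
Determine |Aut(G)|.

16

Vertex 5 is the unique vertex of degree 8; the remaining 8 vertices each have degree 3 and induce a cycle, so G is the wheel on 9 vertices with hub 5. With the hub fixed, the remaining symmetry is that of the rim cycle C_8, giving the dihedral group D_8.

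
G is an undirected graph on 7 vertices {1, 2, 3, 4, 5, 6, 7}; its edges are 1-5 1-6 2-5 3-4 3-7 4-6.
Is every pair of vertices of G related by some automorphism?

No

Automorphisms preserve degree, but G has vertices of degree 1 and vertices of degree 2; no automorphism maps one to the other, so G is not vertex-transitive.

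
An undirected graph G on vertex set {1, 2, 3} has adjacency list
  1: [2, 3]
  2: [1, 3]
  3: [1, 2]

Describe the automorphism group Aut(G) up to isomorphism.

the symmetric group on 3 letters

Every vertex has degree 2, so G is the complete graph K_3. Any permutation of the 3 vertices preserves K_3, so Aut(K_3) = S_3 of order 3! = 6.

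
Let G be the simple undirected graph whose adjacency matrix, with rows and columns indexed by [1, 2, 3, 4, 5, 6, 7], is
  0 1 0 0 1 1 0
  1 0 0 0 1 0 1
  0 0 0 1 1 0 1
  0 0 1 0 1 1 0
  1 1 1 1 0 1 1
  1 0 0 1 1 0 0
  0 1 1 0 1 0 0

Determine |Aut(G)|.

12

Vertex 5 is the unique vertex of degree 6; the remaining 6 vertices each have degree 3 and induce a cycle, so G is the wheel on 7 vertices with hub 5. With the hub fixed, the remaining symmetry is that of the rim cycle C_6, giving the dihedral group D_6.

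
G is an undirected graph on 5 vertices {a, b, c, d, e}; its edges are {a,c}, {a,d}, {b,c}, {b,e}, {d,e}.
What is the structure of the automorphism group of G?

the dihedral group of order 10

G is 2-regular and connected on 5 vertices, i.e. the cycle C_5. C_5 has 5 rotations and 5 reflections, so Aut(C_5) ≅ D_5 of order 10.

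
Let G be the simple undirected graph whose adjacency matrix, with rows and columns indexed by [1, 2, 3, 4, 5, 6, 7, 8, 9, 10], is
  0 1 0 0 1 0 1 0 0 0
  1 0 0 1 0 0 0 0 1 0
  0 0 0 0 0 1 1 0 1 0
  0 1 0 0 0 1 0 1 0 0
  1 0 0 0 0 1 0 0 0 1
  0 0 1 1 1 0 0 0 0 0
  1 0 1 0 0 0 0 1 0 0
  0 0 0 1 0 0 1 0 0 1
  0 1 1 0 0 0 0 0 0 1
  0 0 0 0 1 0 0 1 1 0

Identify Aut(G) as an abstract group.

the symmetric group S_5

G is 3-regular on 10 vertices with no triangles and no 4-cycles (girth 5): this is the Petersen graph. Viewing the Petersen graph as the Kneser graph K(5,2) — vertices are 2-subsets of {1,…,5}, edges join disjoint pairs — its automorphisms are exactly the permutations of the 5-element set, so Aut ≅ S_5 of order 120.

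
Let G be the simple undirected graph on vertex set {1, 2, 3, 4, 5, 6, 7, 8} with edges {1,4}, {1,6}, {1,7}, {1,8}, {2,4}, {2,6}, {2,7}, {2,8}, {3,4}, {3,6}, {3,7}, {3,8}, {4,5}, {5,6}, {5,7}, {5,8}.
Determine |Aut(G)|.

G is 4-regular and bipartite with parts {1, 2, 3, 5} and {4, 6, 7, 8} (each part is independent and every cross-pair is an edge), so G = K_{4,4}. Aut(K_{4,4}) is the wreath product S_4 ≀ Z_2: permute within each part, then optionally swap the parts; |Aut| = 2·(4!)² = 1152.

1152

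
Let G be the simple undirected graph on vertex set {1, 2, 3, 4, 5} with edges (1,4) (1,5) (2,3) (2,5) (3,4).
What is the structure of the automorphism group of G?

the dihedral group of order 10

G is 2-regular and connected on 5 vertices, i.e. the cycle C_5. C_5 has 5 rotations and 5 reflections, so Aut(C_5) ≅ D_5 of order 10.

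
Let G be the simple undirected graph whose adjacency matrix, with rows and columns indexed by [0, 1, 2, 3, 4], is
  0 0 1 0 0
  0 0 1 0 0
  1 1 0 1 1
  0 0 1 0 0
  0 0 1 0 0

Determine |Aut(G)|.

24

Vertex 2 has degree 4 and every other vertex has degree 1, so G is the star K_{1,4} with centre 2. Any automorphism fixes the centre and permutes the 4 leaves freely, so Aut(G) ≅ S_4 of order 4! = 24.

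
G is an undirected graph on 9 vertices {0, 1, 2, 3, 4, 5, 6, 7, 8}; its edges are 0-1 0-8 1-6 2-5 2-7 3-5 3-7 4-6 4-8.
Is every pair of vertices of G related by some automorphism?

G has two connected components, {0, 1, 4, 6, 8} and {2, 3, 5, 7}; each is 2-regular, so G = C_5 ⊔ C_4. The orbit of 0 under Aut(G) is {0, 1, 4, 6, 8}, which does not contain 2, so G is not vertex-transitive.

No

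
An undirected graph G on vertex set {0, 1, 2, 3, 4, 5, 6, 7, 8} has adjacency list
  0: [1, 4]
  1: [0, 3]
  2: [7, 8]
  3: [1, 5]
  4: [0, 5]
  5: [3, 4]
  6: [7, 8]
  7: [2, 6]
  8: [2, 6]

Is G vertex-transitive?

No

G has two connected components, {0, 1, 3, 4, 5} and {2, 6, 7, 8}; each is 2-regular, so G = C_5 ⊔ C_4. The orbit of 0 under Aut(G) is {0, 1, 3, 4, 5}, which does not contain 2, so G is not vertex-transitive.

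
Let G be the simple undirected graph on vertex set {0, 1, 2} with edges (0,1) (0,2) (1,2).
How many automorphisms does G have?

All 3 vertices are pairwise adjacent: G = K_3. Any permutation of the 3 vertices preserves K_3, so Aut(K_3) = S_3 of order 3! = 6.

6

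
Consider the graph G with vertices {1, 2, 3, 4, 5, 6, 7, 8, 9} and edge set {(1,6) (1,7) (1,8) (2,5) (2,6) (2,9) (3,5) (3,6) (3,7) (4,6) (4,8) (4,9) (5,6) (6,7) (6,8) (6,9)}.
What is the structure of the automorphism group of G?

Vertex 6 is the unique vertex of degree 8; the remaining 8 vertices each have degree 3 and induce a cycle, so G is the wheel on 9 vertices with hub 6. With the hub fixed, the remaining symmetry is that of the rim cycle C_8, giving the dihedral group D_8.

the dihedral group of order 16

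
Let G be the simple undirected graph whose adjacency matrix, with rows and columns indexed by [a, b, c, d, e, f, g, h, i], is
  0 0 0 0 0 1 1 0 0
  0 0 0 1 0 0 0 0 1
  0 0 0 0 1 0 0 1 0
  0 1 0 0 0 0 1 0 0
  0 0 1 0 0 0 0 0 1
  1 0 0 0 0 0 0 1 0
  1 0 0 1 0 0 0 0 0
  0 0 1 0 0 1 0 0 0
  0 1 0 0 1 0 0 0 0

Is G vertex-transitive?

Yes

Every vertex has degree 2 and the graph is connected, so G is the 9-cycle C_9. C_9 has 9 rotations and 9 reflections, so Aut(C_9) ≅ D_9 of order 18. Under this action every vertex can be carried to every other, so G is vertex-transitive.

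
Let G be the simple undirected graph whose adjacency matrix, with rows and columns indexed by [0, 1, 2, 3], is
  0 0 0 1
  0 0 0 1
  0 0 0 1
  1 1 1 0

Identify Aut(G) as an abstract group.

Vertex 3 has degree 3 and every other vertex has degree 1, so G is the star K_{1,3} with centre 3. Any automorphism fixes the centre and permutes the 3 leaves freely, so Aut(G) ≅ S_3 of order 3! = 6.

the symmetric group on 3 letters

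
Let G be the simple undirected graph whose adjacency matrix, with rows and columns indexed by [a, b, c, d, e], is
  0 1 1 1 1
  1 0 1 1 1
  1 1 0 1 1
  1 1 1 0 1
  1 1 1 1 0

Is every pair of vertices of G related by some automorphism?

Every vertex has degree 4, so G is the complete graph K_5. Every bijection on the vertex set is an automorphism of K_5; hence Aut(K_5) ≅ S_5, order 120. This group acts transitively on the 5 vertices.

Yes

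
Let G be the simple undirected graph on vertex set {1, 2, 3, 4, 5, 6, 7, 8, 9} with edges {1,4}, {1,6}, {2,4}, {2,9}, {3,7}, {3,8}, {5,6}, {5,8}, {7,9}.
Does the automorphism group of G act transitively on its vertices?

Yes

G is 2-regular and connected on 9 vertices, i.e. the cycle C_9. The automorphisms of the 9-cycle are exactly the symmetries of a regular 9-gon: the dihedral group D_9, |D_9| = 18. This group acts transitively on the 9 vertices.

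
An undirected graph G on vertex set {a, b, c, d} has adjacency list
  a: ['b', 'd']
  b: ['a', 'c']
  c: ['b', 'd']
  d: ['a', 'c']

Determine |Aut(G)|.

G is 2-regular and connected on 4 vertices, i.e. the cycle C_4. C_4 has 4 rotations and 4 reflections, so Aut(C_4) ≅ D_4 of order 8.

8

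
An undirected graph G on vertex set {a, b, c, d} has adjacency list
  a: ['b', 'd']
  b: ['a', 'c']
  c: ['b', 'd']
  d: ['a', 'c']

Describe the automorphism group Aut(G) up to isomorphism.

S_2 ≀ Z_2

G is 2-regular and bipartite with parts {a, c} and {b, d} (each part is independent and every cross-pair is an edge), so G = K_{2,2}. Each part can be permuted independently (S_2 × S_2) and the two equal-size parts can also be swapped, giving (S_2 × S_2) ⋊ Z_2 of order 2·(2!)² = 8.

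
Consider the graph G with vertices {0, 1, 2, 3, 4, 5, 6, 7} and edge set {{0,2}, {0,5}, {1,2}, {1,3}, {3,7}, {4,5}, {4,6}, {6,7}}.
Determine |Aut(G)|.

G is 2-regular and connected on 8 vertices, i.e. the cycle C_8. C_8 has 8 rotations and 8 reflections, so Aut(C_8) ≅ D_8 of order 16.

16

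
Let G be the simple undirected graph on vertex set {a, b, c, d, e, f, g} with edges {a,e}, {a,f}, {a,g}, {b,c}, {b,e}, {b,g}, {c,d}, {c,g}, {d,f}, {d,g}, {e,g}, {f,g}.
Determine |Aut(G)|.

12

Vertex g is the unique vertex of degree 6; the remaining 6 vertices each have degree 3 and induce a cycle, so G is the wheel on 7 vertices with hub g. With the hub fixed, the remaining symmetry is that of the rim cycle C_6, giving the dihedral group D_6.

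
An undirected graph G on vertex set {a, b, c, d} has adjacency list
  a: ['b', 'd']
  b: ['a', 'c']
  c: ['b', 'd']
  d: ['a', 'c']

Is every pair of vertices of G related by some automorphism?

Yes

G is 2-regular and bipartite with parts {a, c} and {b, d} (each part is independent and every cross-pair is an edge), so G = K_{2,2}. Each part can be permuted independently (S_2 × S_2) and the two equal-size parts can also be swapped, giving (S_2 × S_2) ⋊ Z_2 of order 2·(2!)² = 8. This group acts transitively on the 4 vertices.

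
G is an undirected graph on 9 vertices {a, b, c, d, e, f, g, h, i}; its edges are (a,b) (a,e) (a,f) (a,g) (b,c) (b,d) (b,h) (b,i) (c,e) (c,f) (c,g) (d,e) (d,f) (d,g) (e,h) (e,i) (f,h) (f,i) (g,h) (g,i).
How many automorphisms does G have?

The vertices split by degree into {b, e, f, g} (degree 5) and {a, c, d, h, i} (degree 4); every edge runs between the two parts, so G is the complete bipartite graph K_{4,5}. Automorphisms preserve the bipartition setwise (since the parts differ in size) and act as S_5 × S_4 within it; |Aut| = 2880.

2880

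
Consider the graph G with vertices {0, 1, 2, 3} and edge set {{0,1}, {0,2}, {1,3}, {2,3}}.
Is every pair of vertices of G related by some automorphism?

Yes

G is 2-regular and connected on 4 vertices, i.e. the cycle C_4. The automorphisms of the 4-cycle are exactly the symmetries of a regular 4-gon: the dihedral group D_4, |D_4| = 8. This group acts transitively on the 4 vertices.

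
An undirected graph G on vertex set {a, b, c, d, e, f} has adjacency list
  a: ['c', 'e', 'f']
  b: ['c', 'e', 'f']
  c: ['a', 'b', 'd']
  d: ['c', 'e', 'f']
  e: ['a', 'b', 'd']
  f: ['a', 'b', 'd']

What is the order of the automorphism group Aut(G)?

G is 3-regular and bipartite with parts {a, b, d} and {c, e, f} (each part is independent and every cross-pair is an edge), so G = K_{3,3}. Each part can be permuted independently (S_3 × S_3) and the two equal-size parts can also be swapped, giving (S_3 × S_3) ⋊ Z_2 of order 2·(3!)² = 72.

72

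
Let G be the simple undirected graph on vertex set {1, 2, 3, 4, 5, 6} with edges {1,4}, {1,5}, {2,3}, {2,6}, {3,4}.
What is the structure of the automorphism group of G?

Z_2

The degree sequence is [2, 2, 2, 2, 1, 1]; the two degree-1 vertices 5 and 6 are the ends of a path, so G = P_6. The only nontrivial automorphism of a path is the end-to-end reflection, so Aut(G) ≅ Z_2.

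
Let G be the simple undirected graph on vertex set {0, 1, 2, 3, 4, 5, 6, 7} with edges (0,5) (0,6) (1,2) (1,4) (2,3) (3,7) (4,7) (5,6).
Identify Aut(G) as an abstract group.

D_3 × D_5

G has two connected components, {1, 2, 3, 4, 7} and {0, 5, 6}; each is 2-regular, so G = C_5 ⊔ C_3. The components are non-isomorphic (different sizes), so Aut(G) = Aut(C_3) × Aut(C_5) = D_3 × D_5 of order 6·10 = 60.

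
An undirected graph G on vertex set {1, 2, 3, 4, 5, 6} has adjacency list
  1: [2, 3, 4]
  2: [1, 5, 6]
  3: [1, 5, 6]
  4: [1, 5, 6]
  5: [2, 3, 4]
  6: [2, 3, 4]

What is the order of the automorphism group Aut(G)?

72

G is 3-regular and bipartite with parts {1, 5, 6} and {2, 3, 4} (each part is independent and every cross-pair is an edge), so G = K_{3,3}. Each part can be permuted independently (S_3 × S_3) and the two equal-size parts can also be swapped, giving (S_3 × S_3) ⋊ Z_2 of order 2·(3!)² = 72.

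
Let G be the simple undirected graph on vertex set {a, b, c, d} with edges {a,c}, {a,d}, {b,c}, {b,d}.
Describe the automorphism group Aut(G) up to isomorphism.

the dihedral group of order 8

Every vertex has degree 2 and the graph is connected, so G is the 4-cycle C_4. The automorphisms of the 4-cycle are exactly the symmetries of a regular 4-gon: the dihedral group D_4, |D_4| = 8.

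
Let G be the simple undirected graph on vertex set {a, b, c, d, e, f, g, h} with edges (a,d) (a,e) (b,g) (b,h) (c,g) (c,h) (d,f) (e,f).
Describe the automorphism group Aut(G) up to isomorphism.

G has two connected components, {a, d, e, f} and {b, c, g, h}; each is 2-regular, so G = C_4 ⊔ C_4. Aut of a disjoint union of two copies of C_4 is the wreath product D_4 ≀ Z_2, of order 2·8² = 128.

(D_4 × D_4) ⋊ Z_2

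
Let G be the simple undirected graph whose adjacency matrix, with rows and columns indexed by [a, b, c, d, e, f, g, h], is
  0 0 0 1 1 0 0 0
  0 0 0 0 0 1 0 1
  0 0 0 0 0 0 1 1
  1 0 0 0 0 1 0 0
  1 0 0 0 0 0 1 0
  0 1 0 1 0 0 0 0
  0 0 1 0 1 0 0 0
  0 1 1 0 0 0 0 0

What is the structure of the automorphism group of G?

Every vertex has degree 2 and the graph is connected, so G is the 8-cycle C_8. The automorphisms of the 8-cycle are exactly the symmetries of a regular 8-gon: the dihedral group D_8, |D_8| = 16.

D_8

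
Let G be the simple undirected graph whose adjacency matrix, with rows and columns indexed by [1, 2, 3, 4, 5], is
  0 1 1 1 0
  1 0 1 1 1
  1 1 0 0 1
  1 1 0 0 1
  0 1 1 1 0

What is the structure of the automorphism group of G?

the dihedral group of order 8

Vertex 2 is the unique vertex of degree 4; the remaining 4 vertices each have degree 3 and induce a cycle, so G is the wheel on 5 vertices with hub 2. With the hub fixed, the remaining symmetry is that of the rim cycle C_4, giving the dihedral group D_4.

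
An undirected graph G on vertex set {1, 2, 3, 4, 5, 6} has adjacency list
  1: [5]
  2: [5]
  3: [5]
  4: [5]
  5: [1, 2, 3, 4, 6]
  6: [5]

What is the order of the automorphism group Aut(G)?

Vertex 5 has degree 5 and every other vertex has degree 1, so G is the star K_{1,5} with centre 5. The 5 leaves are pairwise interchangeable while the centre is fixed, giving Aut(G) = S_5.

120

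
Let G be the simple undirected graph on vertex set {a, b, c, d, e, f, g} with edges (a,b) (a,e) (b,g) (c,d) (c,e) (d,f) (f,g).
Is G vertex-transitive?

Yes

Every vertex has degree 2 and the graph is connected, so G is the 7-cycle C_7. The automorphisms of the 7-cycle are exactly the symmetries of a regular 7-gon: the dihedral group D_7, |D_7| = 14. Under this action every vertex can be carried to every other, so G is vertex-transitive.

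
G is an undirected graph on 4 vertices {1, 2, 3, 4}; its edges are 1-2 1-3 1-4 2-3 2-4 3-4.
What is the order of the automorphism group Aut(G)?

All 4 vertices are pairwise adjacent: G = K_4. Every bijection on the vertex set is an automorphism of K_4; hence Aut(K_4) ≅ S_4, order 24.

24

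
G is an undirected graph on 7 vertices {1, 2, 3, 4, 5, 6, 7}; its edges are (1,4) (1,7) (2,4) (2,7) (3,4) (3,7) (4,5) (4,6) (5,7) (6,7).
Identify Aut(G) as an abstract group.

S_5 × S_2

The vertices split by degree into {4, 7} (degree 5) and {1, 2, 3, 5, 6} (degree 2); every edge runs between the two parts, so G is the complete bipartite graph K_{2,5}. The parts have unequal sizes, so no automorphism swaps them; each part is permuted independently, giving S_5 × S_2 of order 5!·2! = 240.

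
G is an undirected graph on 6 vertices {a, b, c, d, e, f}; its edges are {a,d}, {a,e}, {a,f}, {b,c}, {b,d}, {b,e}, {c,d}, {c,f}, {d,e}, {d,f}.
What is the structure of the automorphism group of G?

the dihedral group of order 10

Vertex d is the unique vertex of degree 5; the remaining 5 vertices each have degree 3 and induce a cycle, so G is the wheel on 6 vertices with hub d. Every automorphism fixes the hub and acts on the rim 5-cycle, so Aut(G) ≅ Aut(C_5) = D_5 of order 10.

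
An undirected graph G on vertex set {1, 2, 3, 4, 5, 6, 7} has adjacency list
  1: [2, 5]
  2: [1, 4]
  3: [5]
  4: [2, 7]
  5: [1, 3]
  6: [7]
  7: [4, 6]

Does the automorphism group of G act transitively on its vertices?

Automorphisms preserve degree, but G has vertices of degree 1 and vertices of degree 2; no automorphism maps one to the other, so G is not vertex-transitive.

No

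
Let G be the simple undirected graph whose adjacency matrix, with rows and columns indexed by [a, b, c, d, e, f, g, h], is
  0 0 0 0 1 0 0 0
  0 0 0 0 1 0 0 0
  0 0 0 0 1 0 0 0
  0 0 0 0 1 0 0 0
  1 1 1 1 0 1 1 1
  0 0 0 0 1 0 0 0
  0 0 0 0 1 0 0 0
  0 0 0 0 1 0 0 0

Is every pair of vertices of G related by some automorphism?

Vertex e is the only vertex of degree 7, so every automorphism fixes it; G is not vertex-transitive.

No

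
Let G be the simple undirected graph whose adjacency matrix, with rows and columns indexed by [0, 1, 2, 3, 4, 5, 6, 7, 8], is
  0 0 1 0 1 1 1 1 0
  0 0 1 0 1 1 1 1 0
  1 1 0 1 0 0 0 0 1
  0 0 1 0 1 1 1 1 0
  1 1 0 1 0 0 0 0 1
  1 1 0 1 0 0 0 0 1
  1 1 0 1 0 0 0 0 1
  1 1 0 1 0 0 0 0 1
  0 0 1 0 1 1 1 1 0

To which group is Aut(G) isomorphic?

S_4 × S_5

The vertices split by degree into {0, 1, 3, 8} (degree 5) and {2, 4, 5, 6, 7} (degree 4); every edge runs between the two parts, so G is the complete bipartite graph K_{4,5}. The parts have unequal sizes, so no automorphism swaps them; each part is permuted independently, giving S_4 × S_5 of order 4!·5! = 2880.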